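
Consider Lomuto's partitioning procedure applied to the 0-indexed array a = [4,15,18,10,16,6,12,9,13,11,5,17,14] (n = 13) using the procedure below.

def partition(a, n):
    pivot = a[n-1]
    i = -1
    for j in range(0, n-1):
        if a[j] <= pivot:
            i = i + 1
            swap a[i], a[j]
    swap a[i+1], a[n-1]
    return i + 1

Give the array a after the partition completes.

[4,10,6,12,9,13,11,5,14,15,16,17,18]

pivot=14, i=-1
j=0: 4≤14, i=0, swap(0,0) ⇒ [4,15,18,10,16,6,12,9,13,11,5,17,14]
j=1: 15>14, skip
j=2: 18>14, skip
j=3: 10≤14, i=1, swap(1,3) ⇒ [4,10,18,15,16,6,12,9,13,11,5,17,14]
j=4: 16>14, skip
j=5: 6≤14, i=2, swap(2,5) ⇒ [4,10,6,15,16,18,12,9,13,11,5,17,14]
j=6: 12≤14, i=3, swap(3,6) ⇒ [4,10,6,12,16,18,15,9,13,11,5,17,14]
j=7: 9≤14, i=4, swap(4,7) ⇒ [4,10,6,12,9,18,15,16,13,11,5,17,14]
j=8: 13≤14, i=5, swap(5,8) ⇒ [4,10,6,12,9,13,15,16,18,11,5,17,14]
j=9: 11≤14, i=6, swap(6,9) ⇒ [4,10,6,12,9,13,11,16,18,15,5,17,14]
j=10: 5≤14, i=7, swap(7,10) ⇒ [4,10,6,12,9,13,11,5,18,15,16,17,14]
j=11: 17>14, skip
swap(8,12) ⇒ [4,10,6,12,9,13,11,5,14,15,16,17,18]; return 8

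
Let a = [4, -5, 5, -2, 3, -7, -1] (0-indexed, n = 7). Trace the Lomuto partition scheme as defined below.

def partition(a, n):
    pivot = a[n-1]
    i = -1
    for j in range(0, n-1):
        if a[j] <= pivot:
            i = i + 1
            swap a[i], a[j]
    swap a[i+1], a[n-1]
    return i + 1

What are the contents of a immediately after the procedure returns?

pivot=-1, i=-1
j=0: 4>-1, skip
j=1: -5≤-1, i=0, swap(0,1) ⇒ [-5, 4, 5, -2, 3, -7, -1]
j=2: 5>-1, skip
j=3: -2≤-1, i=1, swap(1,3) ⇒ [-5, -2, 5, 4, 3, -7, -1]
j=4: 3>-1, skip
j=5: -7≤-1, i=2, swap(2,5) ⇒ [-5, -2, -7, 4, 3, 5, -1]
swap(3,6) ⇒ [-5, -2, -7, -1, 3, 5, 4]; return 3

[-5, -2, -7, -1, 3, 5, 4]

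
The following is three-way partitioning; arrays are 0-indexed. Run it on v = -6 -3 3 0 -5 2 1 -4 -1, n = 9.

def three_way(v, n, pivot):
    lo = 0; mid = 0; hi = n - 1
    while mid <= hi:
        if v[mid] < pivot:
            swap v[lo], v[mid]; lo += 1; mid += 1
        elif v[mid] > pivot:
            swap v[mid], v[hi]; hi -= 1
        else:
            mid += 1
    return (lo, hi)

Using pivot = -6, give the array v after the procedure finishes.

-6 3 0 -5 2 1 -4 -1 -3

pivot = -6; lo=0, mid=0, hi=8
v[mid]=-6=-6: mid=1
v[mid]=-3>-6: swap v[1],v[8]; hi=7 → -6 -1 3 0 -5 2 1 -4 -3
v[mid]=-1>-6: swap v[1],v[7]; hi=6 → -6 -4 3 0 -5 2 1 -1 -3
v[mid]=-4>-6: swap v[1],v[6]; hi=5 → -6 1 3 0 -5 2 -4 -1 -3
v[mid]=1>-6: swap v[1],v[5]; hi=4 → -6 2 3 0 -5 1 -4 -1 -3
v[mid]=2>-6: swap v[1],v[4]; hi=3 → -6 -5 3 0 2 1 -4 -1 -3
v[mid]=-5>-6: swap v[1],v[3]; hi=2 → -6 0 3 -5 2 1 -4 -1 -3
v[mid]=0>-6: swap v[1],v[2]; hi=1 → -6 3 0 -5 2 1 -4 -1 -3
v[mid]=3>-6: swap v[1],v[1]; hi=0 → -6 3 0 -5 2 1 -4 -1 -3
end: lo=0, hi=0; v = -6 3 0 -5 2 1 -4 -1 -3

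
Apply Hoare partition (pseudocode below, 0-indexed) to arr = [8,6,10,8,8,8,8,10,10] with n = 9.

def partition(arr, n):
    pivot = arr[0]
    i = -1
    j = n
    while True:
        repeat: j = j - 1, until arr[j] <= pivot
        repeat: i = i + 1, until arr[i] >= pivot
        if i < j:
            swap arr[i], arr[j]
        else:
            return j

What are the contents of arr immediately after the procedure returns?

pivot=8
j stops at 6 (8), i stops at 0 (8); swap ⇒ [8,6,10,8,8,8,8,10,10]
j stops at 5 (8), i stops at 2 (10); swap ⇒ [8,6,8,8,8,10,8,10,10]
j stops at 4 (8), i stops at 3 (8); swap ⇒ [8,6,8,8,8,10,8,10,10]
j stops at 3, i stops at 4; i≥j ⇒ return 3. arr=[8,6,8,8,8,10,8,10,10]

[8,6,8,8,8,10,8,10,10]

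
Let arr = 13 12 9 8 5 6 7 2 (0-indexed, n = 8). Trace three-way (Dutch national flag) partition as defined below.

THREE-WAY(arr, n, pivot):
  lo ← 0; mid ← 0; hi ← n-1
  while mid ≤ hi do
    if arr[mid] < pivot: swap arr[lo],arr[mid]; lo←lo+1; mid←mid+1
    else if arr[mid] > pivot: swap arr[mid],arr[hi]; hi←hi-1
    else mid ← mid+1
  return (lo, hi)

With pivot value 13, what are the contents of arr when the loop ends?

lo=0 mid=0 hi=7
13=13: mid=1
12<13: swap(0,1), lo=1 mid=2 ⇒ 12 13 9 8 5 6 7 2
9<13: swap(1,2), lo=2 mid=3 ⇒ 12 9 13 8 5 6 7 2
8<13: swap(2,3), lo=3 mid=4 ⇒ 12 9 8 13 5 6 7 2
5<13: swap(3,4), lo=4 mid=5 ⇒ 12 9 8 5 13 6 7 2
6<13: swap(4,5), lo=5 mid=6 ⇒ 12 9 8 5 6 13 7 2
7<13: swap(5,6), lo=6 mid=7 ⇒ 12 9 8 5 6 7 13 2
2<13: swap(6,7), lo=7 mid=8 ⇒ 12 9 8 5 6 7 2 13
done. lo=7 hi=7; arr=12 9 8 5 6 7 2 13

12 9 8 5 6 7 2 13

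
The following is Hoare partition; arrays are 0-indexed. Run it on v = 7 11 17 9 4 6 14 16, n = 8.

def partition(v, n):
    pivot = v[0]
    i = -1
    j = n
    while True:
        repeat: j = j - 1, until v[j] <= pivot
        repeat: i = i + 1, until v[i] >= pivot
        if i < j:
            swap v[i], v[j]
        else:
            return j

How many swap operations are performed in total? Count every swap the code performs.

pivot = v[0] = 7; i = -1, j = 8
j→5 (v[5]=6≤7), i→0 (v[0]=7≥7); i<j, swap → 6 11 17 9 4 7 14 16
j→4 (v[4]=4≤7), i→1 (v[1]=11≥7); i<j, swap → 6 4 17 9 11 7 14 16
j→1, i→2; i≥j, return j=1. v = 6 4 17 9 11 7 14 16

2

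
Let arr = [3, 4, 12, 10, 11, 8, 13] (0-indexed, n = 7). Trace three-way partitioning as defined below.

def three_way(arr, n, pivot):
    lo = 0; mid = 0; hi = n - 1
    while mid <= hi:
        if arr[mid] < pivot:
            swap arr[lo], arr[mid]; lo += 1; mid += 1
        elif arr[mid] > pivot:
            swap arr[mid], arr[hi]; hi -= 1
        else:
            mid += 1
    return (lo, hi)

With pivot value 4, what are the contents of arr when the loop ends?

pivot = 4; lo=0, mid=0, hi=6
arr[mid]=3<4: swap arr[0],arr[0]; lo=1,mid=1 → [3, 4, 12, 10, 11, 8, 13]
arr[mid]=4=4: mid=2
arr[mid]=12>4: swap arr[2],arr[6]; hi=5 → [3, 4, 13, 10, 11, 8, 12]
arr[mid]=13>4: swap arr[2],arr[5]; hi=4 → [3, 4, 8, 10, 11, 13, 12]
arr[mid]=8>4: swap arr[2],arr[4]; hi=3 → [3, 4, 11, 10, 8, 13, 12]
arr[mid]=11>4: swap arr[2],arr[3]; hi=2 → [3, 4, 10, 11, 8, 13, 12]
arr[mid]=10>4: swap arr[2],arr[2]; hi=1 → [3, 4, 10, 11, 8, 13, 12]
end: lo=1, hi=1; arr = [3, 4, 10, 11, 8, 13, 12]

[3, 4, 10, 11, 8, 13, 12]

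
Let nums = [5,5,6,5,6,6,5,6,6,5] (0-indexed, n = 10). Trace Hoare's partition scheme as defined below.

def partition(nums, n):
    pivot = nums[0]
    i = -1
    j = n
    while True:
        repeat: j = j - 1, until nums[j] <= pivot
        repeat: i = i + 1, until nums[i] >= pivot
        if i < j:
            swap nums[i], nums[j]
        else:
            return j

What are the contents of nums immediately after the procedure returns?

[5,5,5,6,6,6,5,6,6,5]

pivot = nums[0] = 5; i = -1, j = 10
j→9 (nums[9]=5≤5), i→0 (nums[0]=5≥5); i<j, swap → [5,5,6,5,6,6,5,6,6,5]
j→6 (nums[6]=5≤5), i→1 (nums[1]=5≥5); i<j, swap → [5,5,6,5,6,6,5,6,6,5]
j→3 (nums[3]=5≤5), i→2 (nums[2]=6≥5); i<j, swap → [5,5,5,6,6,6,5,6,6,5]
j→2, i→3; i≥j, return j=2. nums = [5,5,5,6,6,6,5,6,6,5]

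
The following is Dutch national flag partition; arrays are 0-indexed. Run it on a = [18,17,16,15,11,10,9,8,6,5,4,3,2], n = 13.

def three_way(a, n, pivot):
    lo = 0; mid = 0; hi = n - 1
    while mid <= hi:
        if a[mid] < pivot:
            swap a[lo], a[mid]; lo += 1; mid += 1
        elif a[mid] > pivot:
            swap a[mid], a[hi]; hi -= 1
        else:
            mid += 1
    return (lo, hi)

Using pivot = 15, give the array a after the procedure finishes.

lo=0 mid=0 hi=12
18>15: swap(0,12), hi=11 ⇒ [2,17,16,15,11,10,9,8,6,5,4,3,18]
2<15: swap(0,0), lo=1 mid=1 ⇒ [2,17,16,15,11,10,9,8,6,5,4,3,18]
17>15: swap(1,11), hi=10 ⇒ [2,3,16,15,11,10,9,8,6,5,4,17,18]
3<15: swap(1,1), lo=2 mid=2 ⇒ [2,3,16,15,11,10,9,8,6,5,4,17,18]
16>15: swap(2,10), hi=9 ⇒ [2,3,4,15,11,10,9,8,6,5,16,17,18]
4<15: swap(2,2), lo=3 mid=3 ⇒ [2,3,4,15,11,10,9,8,6,5,16,17,18]
15=15: mid=4
11<15: swap(3,4), lo=4 mid=5 ⇒ [2,3,4,11,15,10,9,8,6,5,16,17,18]
10<15: swap(4,5), lo=5 mid=6 ⇒ [2,3,4,11,10,15,9,8,6,5,16,17,18]
9<15: swap(5,6), lo=6 mid=7 ⇒ [2,3,4,11,10,9,15,8,6,5,16,17,18]
8<15: swap(6,7), lo=7 mid=8 ⇒ [2,3,4,11,10,9,8,15,6,5,16,17,18]
6<15: swap(7,8), lo=8 mid=9 ⇒ [2,3,4,11,10,9,8,6,15,5,16,17,18]
5<15: swap(8,9), lo=9 mid=10 ⇒ [2,3,4,11,10,9,8,6,5,15,16,17,18]
done. lo=9 hi=9; a=[2,3,4,11,10,9,8,6,5,15,16,17,18]

[2,3,4,11,10,9,8,6,5,15,16,17,18]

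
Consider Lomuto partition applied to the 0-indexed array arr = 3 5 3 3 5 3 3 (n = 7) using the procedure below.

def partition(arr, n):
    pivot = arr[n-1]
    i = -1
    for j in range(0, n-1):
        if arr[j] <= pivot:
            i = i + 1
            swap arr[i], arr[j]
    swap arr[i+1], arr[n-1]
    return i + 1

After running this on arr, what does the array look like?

pivot = arr[6] = 3; i = -1
j=0: arr[0]=3 ≤ 3 → i=0, swap arr[0],arr[0] (no change) → 3 5 3 3 5 3 3
j=1: arr[1]=5 > 3 → no swap
j=2: arr[2]=3 ≤ 3 → i=1, swap arr[1],arr[2] → 3 3 5 3 5 3 3
j=3: arr[3]=3 ≤ 3 → i=2, swap arr[2],arr[3] → 3 3 3 5 5 3 3
j=4: arr[4]=5 > 3 → no swap
j=5: arr[5]=3 ≤ 3 → i=3, swap arr[3],arr[5] → 3 3 3 3 5 5 3
final swap arr[4],arr[6] → 3 3 3 3 3 5 5; return 4

3 3 3 3 3 5 5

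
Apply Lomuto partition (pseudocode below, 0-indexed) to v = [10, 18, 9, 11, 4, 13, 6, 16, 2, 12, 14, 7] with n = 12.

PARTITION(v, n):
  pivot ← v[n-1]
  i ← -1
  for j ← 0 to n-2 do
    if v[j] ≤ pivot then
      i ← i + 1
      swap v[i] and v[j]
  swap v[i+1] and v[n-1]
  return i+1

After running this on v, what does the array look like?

[4, 6, 2, 7, 10, 13, 18, 16, 9, 12, 14, 11]

pivot = v[11] = 7; i = -1
j=0: v[0]=10 > 7 → no swap
j=1: v[1]=18 > 7 → no swap
j=2: v[2]=9 > 7 → no swap
j=3: v[3]=11 > 7 → no swap
j=4: v[4]=4 ≤ 7 → i=0, swap v[0],v[4] → [4, 18, 9, 11, 10, 13, 6, 16, 2, 12, 14, 7]
j=5: v[5]=13 > 7 → no swap
j=6: v[6]=6 ≤ 7 → i=1, swap v[1],v[6] → [4, 6, 9, 11, 10, 13, 18, 16, 2, 12, 14, 7]
j=7: v[7]=16 > 7 → no swap
j=8: v[8]=2 ≤ 7 → i=2, swap v[2],v[8] → [4, 6, 2, 11, 10, 13, 18, 16, 9, 12, 14, 7]
j=9: v[9]=12 > 7 → no swap
j=10: v[10]=14 > 7 → no swap
final swap v[3],v[11] → [4, 6, 2, 7, 10, 13, 18, 16, 9, 12, 14, 11]; return 3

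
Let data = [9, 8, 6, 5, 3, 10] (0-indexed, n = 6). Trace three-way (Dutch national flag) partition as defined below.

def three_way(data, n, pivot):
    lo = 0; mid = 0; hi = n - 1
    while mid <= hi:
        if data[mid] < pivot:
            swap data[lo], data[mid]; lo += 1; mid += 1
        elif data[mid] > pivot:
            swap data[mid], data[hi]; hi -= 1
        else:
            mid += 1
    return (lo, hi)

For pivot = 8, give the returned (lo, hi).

lo=0 mid=0 hi=5
9>8: swap(0,5), hi=4 ⇒ [10, 8, 6, 5, 3, 9]
10>8: swap(0,4), hi=3 ⇒ [3, 8, 6, 5, 10, 9]
3<8: swap(0,0), lo=1 mid=1 ⇒ [3, 8, 6, 5, 10, 9]
8=8: mid=2
6<8: swap(1,2), lo=2 mid=3 ⇒ [3, 6, 8, 5, 10, 9]
5<8: swap(2,3), lo=3 mid=4 ⇒ [3, 6, 5, 8, 10, 9]
done. lo=3 hi=3; data=[3, 6, 5, 8, 10, 9]

(3, 3)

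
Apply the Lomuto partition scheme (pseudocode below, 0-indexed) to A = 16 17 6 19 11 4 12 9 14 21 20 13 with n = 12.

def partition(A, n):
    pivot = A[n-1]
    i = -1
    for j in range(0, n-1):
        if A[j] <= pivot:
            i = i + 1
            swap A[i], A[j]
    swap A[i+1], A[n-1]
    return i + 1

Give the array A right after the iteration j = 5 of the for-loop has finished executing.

pivot = A[11] = 13; i = -1
j=0: A[0]=16 > 13 → no swap
j=1: A[1]=17 > 13 → no swap
j=2: A[2]=6 ≤ 13 → i=0, swap A[0],A[2] → 6 17 16 19 11 4 12 9 14 21 20 13
j=3: A[3]=19 > 13 → no swap
j=4: A[4]=11 ≤ 13 → i=1, swap A[1],A[4] → 6 11 16 19 17 4 12 9 14 21 20 13
j=5: A[5]=4 ≤ 13 → i=2, swap A[2],A[5] → 6 11 4 19 17 16 12 9 14 21 20 13
(after j=5) A = 6 11 4 19 17 16 12 9 14 21 20 13

6 11 4 19 17 16 12 9 14 21 20 13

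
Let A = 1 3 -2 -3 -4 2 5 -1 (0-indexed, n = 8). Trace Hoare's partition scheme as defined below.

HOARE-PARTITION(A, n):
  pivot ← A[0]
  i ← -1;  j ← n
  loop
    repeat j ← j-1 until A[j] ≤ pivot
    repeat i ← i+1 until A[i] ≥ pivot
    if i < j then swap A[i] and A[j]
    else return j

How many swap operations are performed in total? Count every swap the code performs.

2

pivot=1
j stops at 7 (-1), i stops at 0 (1); swap ⇒ -1 3 -2 -3 -4 2 5 1
j stops at 4 (-4), i stops at 1 (3); swap ⇒ -1 -4 -2 -3 3 2 5 1
j stops at 3, i stops at 4; i≥j ⇒ return 3. A=-1 -4 -2 -3 3 2 5 1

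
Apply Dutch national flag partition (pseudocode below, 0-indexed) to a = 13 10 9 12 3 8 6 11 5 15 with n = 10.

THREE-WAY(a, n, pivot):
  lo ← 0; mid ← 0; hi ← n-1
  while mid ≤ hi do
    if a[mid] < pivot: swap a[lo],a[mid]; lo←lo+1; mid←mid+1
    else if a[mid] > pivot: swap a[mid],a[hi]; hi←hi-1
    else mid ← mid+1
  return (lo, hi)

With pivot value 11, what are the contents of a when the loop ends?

5 10 9 3 8 6 11 12 15 13

lo=0 mid=0 hi=9
13>11: swap(0,9), hi=8 ⇒ 15 10 9 12 3 8 6 11 5 13
15>11: swap(0,8), hi=7 ⇒ 5 10 9 12 3 8 6 11 15 13
5<11: swap(0,0), lo=1 mid=1 ⇒ 5 10 9 12 3 8 6 11 15 13
10<11: swap(1,1), lo=2 mid=2 ⇒ 5 10 9 12 3 8 6 11 15 13
9<11: swap(2,2), lo=3 mid=3 ⇒ 5 10 9 12 3 8 6 11 15 13
12>11: swap(3,7), hi=6 ⇒ 5 10 9 11 3 8 6 12 15 13
11=11: mid=4
3<11: swap(3,4), lo=4 mid=5 ⇒ 5 10 9 3 11 8 6 12 15 13
8<11: swap(4,5), lo=5 mid=6 ⇒ 5 10 9 3 8 11 6 12 15 13
6<11: swap(5,6), lo=6 mid=7 ⇒ 5 10 9 3 8 6 11 12 15 13
done. lo=6 hi=6; a=5 10 9 3 8 6 11 12 15 13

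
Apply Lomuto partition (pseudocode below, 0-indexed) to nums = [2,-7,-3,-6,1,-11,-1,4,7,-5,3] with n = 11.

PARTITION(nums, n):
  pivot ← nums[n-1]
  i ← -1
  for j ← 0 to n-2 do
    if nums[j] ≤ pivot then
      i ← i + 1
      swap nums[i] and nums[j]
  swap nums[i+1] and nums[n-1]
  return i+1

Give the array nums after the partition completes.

pivot=3, i=-1
j=0: 2≤3, i=0, swap(0,0) ⇒ [2,-7,-3,-6,1,-11,-1,4,7,-5,3]
j=1: -7≤3, i=1, swap(1,1) ⇒ [2,-7,-3,-6,1,-11,-1,4,7,-5,3]
j=2: -3≤3, i=2, swap(2,2) ⇒ [2,-7,-3,-6,1,-11,-1,4,7,-5,3]
j=3: -6≤3, i=3, swap(3,3) ⇒ [2,-7,-3,-6,1,-11,-1,4,7,-5,3]
j=4: 1≤3, i=4, swap(4,4) ⇒ [2,-7,-3,-6,1,-11,-1,4,7,-5,3]
j=5: -11≤3, i=5, swap(5,5) ⇒ [2,-7,-3,-6,1,-11,-1,4,7,-5,3]
j=6: -1≤3, i=6, swap(6,6) ⇒ [2,-7,-3,-6,1,-11,-1,4,7,-5,3]
j=7: 4>3, skip
j=8: 7>3, skip
j=9: -5≤3, i=7, swap(7,9) ⇒ [2,-7,-3,-6,1,-11,-1,-5,7,4,3]
swap(8,10) ⇒ [2,-7,-3,-6,1,-11,-1,-5,3,4,7]; return 8

[2,-7,-3,-6,1,-11,-1,-5,3,4,7]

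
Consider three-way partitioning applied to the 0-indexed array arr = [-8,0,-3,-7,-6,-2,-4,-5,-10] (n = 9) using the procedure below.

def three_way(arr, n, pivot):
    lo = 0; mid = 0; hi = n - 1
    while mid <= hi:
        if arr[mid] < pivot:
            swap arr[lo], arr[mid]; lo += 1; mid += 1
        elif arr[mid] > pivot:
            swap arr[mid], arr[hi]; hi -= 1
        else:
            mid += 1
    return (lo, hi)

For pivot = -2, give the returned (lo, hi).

pivot = -2; lo=0, mid=0, hi=8
arr[mid]=-8<-2: swap arr[0],arr[0]; lo=1,mid=1 → [-8,0,-3,-7,-6,-2,-4,-5,-10]
arr[mid]=0>-2: swap arr[1],arr[8]; hi=7 → [-8,-10,-3,-7,-6,-2,-4,-5,0]
arr[mid]=-10<-2: swap arr[1],arr[1]; lo=2,mid=2 → [-8,-10,-3,-7,-6,-2,-4,-5,0]
arr[mid]=-3<-2: swap arr[2],arr[2]; lo=3,mid=3 → [-8,-10,-3,-7,-6,-2,-4,-5,0]
arr[mid]=-7<-2: swap arr[3],arr[3]; lo=4,mid=4 → [-8,-10,-3,-7,-6,-2,-4,-5,0]
arr[mid]=-6<-2: swap arr[4],arr[4]; lo=5,mid=5 → [-8,-10,-3,-7,-6,-2,-4,-5,0]
arr[mid]=-2=-2: mid=6
arr[mid]=-4<-2: swap arr[5],arr[6]; lo=6,mid=7 → [-8,-10,-3,-7,-6,-4,-2,-5,0]
arr[mid]=-5<-2: swap arr[6],arr[7]; lo=7,mid=8 → [-8,-10,-3,-7,-6,-4,-5,-2,0]
end: lo=7, hi=7; arr = [-8,-10,-3,-7,-6,-4,-5,-2,0]

(7, 7)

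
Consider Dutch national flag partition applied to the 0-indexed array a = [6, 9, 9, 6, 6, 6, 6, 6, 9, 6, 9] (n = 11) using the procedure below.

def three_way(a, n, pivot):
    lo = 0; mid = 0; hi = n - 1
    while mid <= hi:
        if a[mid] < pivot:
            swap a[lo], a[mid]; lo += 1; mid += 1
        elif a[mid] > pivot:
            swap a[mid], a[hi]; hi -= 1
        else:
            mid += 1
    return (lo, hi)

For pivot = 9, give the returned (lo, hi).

lo=0 mid=0 hi=10
6<9: swap(0,0), lo=1 mid=1 ⇒ [6, 9, 9, 6, 6, 6, 6, 6, 9, 6, 9]
9=9: mid=2
9=9: mid=3
6<9: swap(1,3), lo=2 mid=4 ⇒ [6, 6, 9, 9, 6, 6, 6, 6, 9, 6, 9]
6<9: swap(2,4), lo=3 mid=5 ⇒ [6, 6, 6, 9, 9, 6, 6, 6, 9, 6, 9]
6<9: swap(3,5), lo=4 mid=6 ⇒ [6, 6, 6, 6, 9, 9, 6, 6, 9, 6, 9]
6<9: swap(4,6), lo=5 mid=7 ⇒ [6, 6, 6, 6, 6, 9, 9, 6, 9, 6, 9]
6<9: swap(5,7), lo=6 mid=8 ⇒ [6, 6, 6, 6, 6, 6, 9, 9, 9, 6, 9]
9=9: mid=9
6<9: swap(6,9), lo=7 mid=10 ⇒ [6, 6, 6, 6, 6, 6, 6, 9, 9, 9, 9]
9=9: mid=11
done. lo=7 hi=10; a=[6, 6, 6, 6, 6, 6, 6, 9, 9, 9, 9]

(7, 10)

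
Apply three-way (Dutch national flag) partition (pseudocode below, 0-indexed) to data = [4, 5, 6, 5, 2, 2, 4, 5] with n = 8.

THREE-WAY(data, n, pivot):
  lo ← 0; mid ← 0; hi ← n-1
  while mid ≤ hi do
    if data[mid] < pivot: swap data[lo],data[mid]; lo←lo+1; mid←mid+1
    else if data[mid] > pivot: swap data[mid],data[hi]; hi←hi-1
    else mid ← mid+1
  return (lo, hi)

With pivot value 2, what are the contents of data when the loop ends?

pivot = 2; lo=0, mid=0, hi=7
data[mid]=4>2: swap data[0],data[7]; hi=6 → [5, 5, 6, 5, 2, 2, 4, 4]
data[mid]=5>2: swap data[0],data[6]; hi=5 → [4, 5, 6, 5, 2, 2, 5, 4]
data[mid]=4>2: swap data[0],data[5]; hi=4 → [2, 5, 6, 5, 2, 4, 5, 4]
data[mid]=2=2: mid=1
data[mid]=5>2: swap data[1],data[4]; hi=3 → [2, 2, 6, 5, 5, 4, 5, 4]
data[mid]=2=2: mid=2
data[mid]=6>2: swap data[2],data[3]; hi=2 → [2, 2, 5, 6, 5, 4, 5, 4]
data[mid]=5>2: swap data[2],data[2]; hi=1 → [2, 2, 5, 6, 5, 4, 5, 4]
end: lo=0, hi=1; data = [2, 2, 5, 6, 5, 4, 5, 4]

[2, 2, 5, 6, 5, 4, 5, 4]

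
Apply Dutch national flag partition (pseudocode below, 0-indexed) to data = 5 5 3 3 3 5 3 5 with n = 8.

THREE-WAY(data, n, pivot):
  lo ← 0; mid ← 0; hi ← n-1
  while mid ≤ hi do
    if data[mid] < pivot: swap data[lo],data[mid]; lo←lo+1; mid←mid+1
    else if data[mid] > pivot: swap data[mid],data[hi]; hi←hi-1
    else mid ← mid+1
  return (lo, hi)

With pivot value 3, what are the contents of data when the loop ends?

3 3 3 3 5 5 5 5

pivot = 3; lo=0, mid=0, hi=7
data[mid]=5>3: swap data[0],data[7]; hi=6 → 5 5 3 3 3 5 3 5
data[mid]=5>3: swap data[0],data[6]; hi=5 → 3 5 3 3 3 5 5 5
data[mid]=3=3: mid=1
data[mid]=5>3: swap data[1],data[5]; hi=4 → 3 5 3 3 3 5 5 5
data[mid]=5>3: swap data[1],data[4]; hi=3 → 3 3 3 3 5 5 5 5
data[mid]=3=3: mid=2
data[mid]=3=3: mid=3
data[mid]=3=3: mid=4
end: lo=0, hi=3; data = 3 3 3 3 5 5 5 5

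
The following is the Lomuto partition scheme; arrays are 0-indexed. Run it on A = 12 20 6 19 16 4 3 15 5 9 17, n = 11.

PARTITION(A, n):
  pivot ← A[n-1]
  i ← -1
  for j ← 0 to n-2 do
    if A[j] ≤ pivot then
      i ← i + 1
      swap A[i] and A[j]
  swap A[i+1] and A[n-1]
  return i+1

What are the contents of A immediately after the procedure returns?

12 6 16 4 3 15 5 9 17 19 20

pivot = A[10] = 17; i = -1
j=0: A[0]=12 ≤ 17 → i=0, swap A[0],A[0] (no change) → 12 20 6 19 16 4 3 15 5 9 17
j=1: A[1]=20 > 17 → no swap
j=2: A[2]=6 ≤ 17 → i=1, swap A[1],A[2] → 12 6 20 19 16 4 3 15 5 9 17
j=3: A[3]=19 > 17 → no swap
j=4: A[4]=16 ≤ 17 → i=2, swap A[2],A[4] → 12 6 16 19 20 4 3 15 5 9 17
j=5: A[5]=4 ≤ 17 → i=3, swap A[3],A[5] → 12 6 16 4 20 19 3 15 5 9 17
j=6: A[6]=3 ≤ 17 → i=4, swap A[4],A[6] → 12 6 16 4 3 19 20 15 5 9 17
j=7: A[7]=15 ≤ 17 → i=5, swap A[5],A[7] → 12 6 16 4 3 15 20 19 5 9 17
j=8: A[8]=5 ≤ 17 → i=6, swap A[6],A[8] → 12 6 16 4 3 15 5 19 20 9 17
j=9: A[9]=9 ≤ 17 → i=7, swap A[7],A[9] → 12 6 16 4 3 15 5 9 20 19 17
final swap A[8],A[10] → 12 6 16 4 3 15 5 9 17 19 20; return 8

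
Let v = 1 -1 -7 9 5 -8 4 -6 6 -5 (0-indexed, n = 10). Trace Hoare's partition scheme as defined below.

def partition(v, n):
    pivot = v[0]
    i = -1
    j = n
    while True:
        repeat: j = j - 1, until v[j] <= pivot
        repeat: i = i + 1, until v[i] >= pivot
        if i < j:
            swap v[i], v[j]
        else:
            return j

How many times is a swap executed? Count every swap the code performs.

pivot=1
j stops at 9 (-5), i stops at 0 (1); swap ⇒ -5 -1 -7 9 5 -8 4 -6 6 1
j stops at 7 (-6), i stops at 3 (9); swap ⇒ -5 -1 -7 -6 5 -8 4 9 6 1
j stops at 5 (-8), i stops at 4 (5); swap ⇒ -5 -1 -7 -6 -8 5 4 9 6 1
j stops at 4, i stops at 5; i≥j ⇒ return 4. v=-5 -1 -7 -6 -8 5 4 9 6 1

3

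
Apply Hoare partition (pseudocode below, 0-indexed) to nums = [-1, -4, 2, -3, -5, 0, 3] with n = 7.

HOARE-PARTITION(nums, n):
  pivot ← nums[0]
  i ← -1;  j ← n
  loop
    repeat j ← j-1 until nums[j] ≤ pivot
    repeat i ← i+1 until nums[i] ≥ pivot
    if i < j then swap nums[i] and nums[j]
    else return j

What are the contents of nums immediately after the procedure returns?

[-5, -4, -3, 2, -1, 0, 3]

pivot = nums[0] = -1; i = -1, j = 7
j→4 (nums[4]=-5≤-1), i→0 (nums[0]=-1≥-1); i<j, swap → [-5, -4, 2, -3, -1, 0, 3]
j→3 (nums[3]=-3≤-1), i→2 (nums[2]=2≥-1); i<j, swap → [-5, -4, -3, 2, -1, 0, 3]
j→2, i→3; i≥j, return j=2. nums = [-5, -4, -3, 2, -1, 0, 3]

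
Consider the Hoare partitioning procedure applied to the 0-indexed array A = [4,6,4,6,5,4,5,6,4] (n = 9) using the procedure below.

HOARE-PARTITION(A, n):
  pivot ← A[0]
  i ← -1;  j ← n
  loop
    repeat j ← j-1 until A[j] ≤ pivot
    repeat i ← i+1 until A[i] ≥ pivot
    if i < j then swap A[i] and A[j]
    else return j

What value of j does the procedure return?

2

pivot=4
j stops at 8 (4), i stops at 0 (4); swap ⇒ [4,6,4,6,5,4,5,6,4]
j stops at 5 (4), i stops at 1 (6); swap ⇒ [4,4,4,6,5,6,5,6,4]
j stops at 2, i stops at 2; i≥j ⇒ return 2. A=[4,4,4,6,5,6,5,6,4]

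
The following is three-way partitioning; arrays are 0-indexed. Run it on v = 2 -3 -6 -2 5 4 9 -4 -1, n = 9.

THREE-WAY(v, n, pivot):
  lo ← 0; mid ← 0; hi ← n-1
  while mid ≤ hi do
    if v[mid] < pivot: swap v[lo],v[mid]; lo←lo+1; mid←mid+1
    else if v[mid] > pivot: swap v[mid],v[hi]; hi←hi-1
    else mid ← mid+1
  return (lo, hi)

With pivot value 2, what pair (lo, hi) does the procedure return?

(5, 5)

lo=0 mid=0 hi=8
2=2: mid=1
-3<2: swap(0,1), lo=1 mid=2 ⇒ -3 2 -6 -2 5 4 9 -4 -1
-6<2: swap(1,2), lo=2 mid=3 ⇒ -3 -6 2 -2 5 4 9 -4 -1
-2<2: swap(2,3), lo=3 mid=4 ⇒ -3 -6 -2 2 5 4 9 -4 -1
5>2: swap(4,8), hi=7 ⇒ -3 -6 -2 2 -1 4 9 -4 5
-1<2: swap(3,4), lo=4 mid=5 ⇒ -3 -6 -2 -1 2 4 9 -4 5
4>2: swap(5,7), hi=6 ⇒ -3 -6 -2 -1 2 -4 9 4 5
-4<2: swap(4,5), lo=5 mid=6 ⇒ -3 -6 -2 -1 -4 2 9 4 5
9>2: swap(6,6), hi=5 ⇒ -3 -6 -2 -1 -4 2 9 4 5
done. lo=5 hi=5; v=-3 -6 -2 -1 -4 2 9 4 5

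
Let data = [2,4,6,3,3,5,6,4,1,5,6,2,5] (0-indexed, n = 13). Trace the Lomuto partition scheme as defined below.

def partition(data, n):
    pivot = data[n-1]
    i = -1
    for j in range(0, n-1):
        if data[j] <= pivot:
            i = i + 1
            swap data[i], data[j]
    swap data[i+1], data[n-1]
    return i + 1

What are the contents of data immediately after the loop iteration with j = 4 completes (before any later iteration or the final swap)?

[2,4,3,3,6,5,6,4,1,5,6,2,5]

pivot = data[12] = 5; i = -1
j=0: data[0]=2 ≤ 5 → i=0, swap data[0],data[0] (no change) → [2,4,6,3,3,5,6,4,1,5,6,2,5]
j=1: data[1]=4 ≤ 5 → i=1, swap data[1],data[1] (no change) → [2,4,6,3,3,5,6,4,1,5,6,2,5]
j=2: data[2]=6 > 5 → no swap
j=3: data[3]=3 ≤ 5 → i=2, swap data[2],data[3] → [2,4,3,6,3,5,6,4,1,5,6,2,5]
j=4: data[4]=3 ≤ 5 → i=3, swap data[3],data[4] → [2,4,3,3,6,5,6,4,1,5,6,2,5]
(after j=4) data = [2,4,3,3,6,5,6,4,1,5,6,2,5]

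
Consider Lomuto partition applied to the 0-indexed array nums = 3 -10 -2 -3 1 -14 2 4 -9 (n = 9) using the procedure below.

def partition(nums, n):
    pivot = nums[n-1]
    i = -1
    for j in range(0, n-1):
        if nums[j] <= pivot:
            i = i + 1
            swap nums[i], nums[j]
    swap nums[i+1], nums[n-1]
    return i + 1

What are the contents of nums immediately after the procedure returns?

pivot = nums[8] = -9; i = -1
j=0: nums[0]=3 > -9 → no swap
j=1: nums[1]=-10 ≤ -9 → i=0, swap nums[0],nums[1] → -10 3 -2 -3 1 -14 2 4 -9
j=2: nums[2]=-2 > -9 → no swap
j=3: nums[3]=-3 > -9 → no swap
j=4: nums[4]=1 > -9 → no swap
j=5: nums[5]=-14 ≤ -9 → i=1, swap nums[1],nums[5] → -10 -14 -2 -3 1 3 2 4 -9
j=6: nums[6]=2 > -9 → no swap
j=7: nums[7]=4 > -9 → no swap
final swap nums[2],nums[8] → -10 -14 -9 -3 1 3 2 4 -2; return 2

-10 -14 -9 -3 1 3 2 4 -2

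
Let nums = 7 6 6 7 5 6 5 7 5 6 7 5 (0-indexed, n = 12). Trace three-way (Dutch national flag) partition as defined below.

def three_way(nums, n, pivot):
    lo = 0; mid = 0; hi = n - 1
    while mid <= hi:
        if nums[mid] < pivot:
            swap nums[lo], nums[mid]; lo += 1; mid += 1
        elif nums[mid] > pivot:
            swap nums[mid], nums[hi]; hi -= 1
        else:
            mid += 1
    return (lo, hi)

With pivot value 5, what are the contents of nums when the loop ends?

5 5 5 5 6 7 7 6 6 7 6 7

pivot = 5; lo=0, mid=0, hi=11
nums[mid]=7>5: swap nums[0],nums[11]; hi=10 → 5 6 6 7 5 6 5 7 5 6 7 7
nums[mid]=5=5: mid=1
nums[mid]=6>5: swap nums[1],nums[10]; hi=9 → 5 7 6 7 5 6 5 7 5 6 6 7
nums[mid]=7>5: swap nums[1],nums[9]; hi=8 → 5 6 6 7 5 6 5 7 5 7 6 7
nums[mid]=6>5: swap nums[1],nums[8]; hi=7 → 5 5 6 7 5 6 5 7 6 7 6 7
nums[mid]=5=5: mid=2
nums[mid]=6>5: swap nums[2],nums[7]; hi=6 → 5 5 7 7 5 6 5 6 6 7 6 7
nums[mid]=7>5: swap nums[2],nums[6]; hi=5 → 5 5 5 7 5 6 7 6 6 7 6 7
nums[mid]=5=5: mid=3
nums[mid]=7>5: swap nums[3],nums[5]; hi=4 → 5 5 5 6 5 7 7 6 6 7 6 7
nums[mid]=6>5: swap nums[3],nums[4]; hi=3 → 5 5 5 5 6 7 7 6 6 7 6 7
nums[mid]=5=5: mid=4
end: lo=0, hi=3; nums = 5 5 5 5 6 7 7 6 6 7 6 7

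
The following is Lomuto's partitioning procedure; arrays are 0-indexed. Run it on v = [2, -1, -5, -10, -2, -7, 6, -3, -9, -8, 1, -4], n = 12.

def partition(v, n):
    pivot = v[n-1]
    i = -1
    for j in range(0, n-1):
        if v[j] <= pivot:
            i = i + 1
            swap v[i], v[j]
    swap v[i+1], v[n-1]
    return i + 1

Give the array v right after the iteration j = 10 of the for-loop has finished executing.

[-5, -10, -7, -9, -8, 2, 6, -3, -1, -2, 1, -4]

pivot = v[11] = -4; i = -1
j=0: v[0]=2 > -4 → no swap
j=1: v[1]=-1 > -4 → no swap
j=2: v[2]=-5 ≤ -4 → i=0, swap v[0],v[2] → [-5, -1, 2, -10, -2, -7, 6, -3, -9, -8, 1, -4]
j=3: v[3]=-10 ≤ -4 → i=1, swap v[1],v[3] → [-5, -10, 2, -1, -2, -7, 6, -3, -9, -8, 1, -4]
j=4: v[4]=-2 > -4 → no swap
j=5: v[5]=-7 ≤ -4 → i=2, swap v[2],v[5] → [-5, -10, -7, -1, -2, 2, 6, -3, -9, -8, 1, -4]
j=6: v[6]=6 > -4 → no swap
j=7: v[7]=-3 > -4 → no swap
j=8: v[8]=-9 ≤ -4 → i=3, swap v[3],v[8] → [-5, -10, -7, -9, -2, 2, 6, -3, -1, -8, 1, -4]
j=9: v[9]=-8 ≤ -4 → i=4, swap v[4],v[9] → [-5, -10, -7, -9, -8, 2, 6, -3, -1, -2, 1, -4]
j=10: v[10]=1 > -4 → no swap
(after j=10) v = [-5, -10, -7, -9, -8, 2, 6, -3, -1, -2, 1, -4]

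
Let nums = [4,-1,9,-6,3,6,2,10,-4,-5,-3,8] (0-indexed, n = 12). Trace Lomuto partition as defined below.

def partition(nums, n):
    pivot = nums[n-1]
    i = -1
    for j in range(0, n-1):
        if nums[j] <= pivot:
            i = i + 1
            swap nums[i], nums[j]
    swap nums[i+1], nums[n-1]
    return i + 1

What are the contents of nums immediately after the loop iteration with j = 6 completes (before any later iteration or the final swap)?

[4,-1,-6,3,6,2,9,10,-4,-5,-3,8]

pivot = nums[11] = 8; i = -1
j=0: nums[0]=4 ≤ 8 → i=0, swap nums[0],nums[0] (no change) → [4,-1,9,-6,3,6,2,10,-4,-5,-3,8]
j=1: nums[1]=-1 ≤ 8 → i=1, swap nums[1],nums[1] (no change) → [4,-1,9,-6,3,6,2,10,-4,-5,-3,8]
j=2: nums[2]=9 > 8 → no swap
j=3: nums[3]=-6 ≤ 8 → i=2, swap nums[2],nums[3] → [4,-1,-6,9,3,6,2,10,-4,-5,-3,8]
j=4: nums[4]=3 ≤ 8 → i=3, swap nums[3],nums[4] → [4,-1,-6,3,9,6,2,10,-4,-5,-3,8]
j=5: nums[5]=6 ≤ 8 → i=4, swap nums[4],nums[5] → [4,-1,-6,3,6,9,2,10,-4,-5,-3,8]
j=6: nums[6]=2 ≤ 8 → i=5, swap nums[5],nums[6] → [4,-1,-6,3,6,2,9,10,-4,-5,-3,8]
(after j=6) nums = [4,-1,-6,3,6,2,9,10,-4,-5,-3,8]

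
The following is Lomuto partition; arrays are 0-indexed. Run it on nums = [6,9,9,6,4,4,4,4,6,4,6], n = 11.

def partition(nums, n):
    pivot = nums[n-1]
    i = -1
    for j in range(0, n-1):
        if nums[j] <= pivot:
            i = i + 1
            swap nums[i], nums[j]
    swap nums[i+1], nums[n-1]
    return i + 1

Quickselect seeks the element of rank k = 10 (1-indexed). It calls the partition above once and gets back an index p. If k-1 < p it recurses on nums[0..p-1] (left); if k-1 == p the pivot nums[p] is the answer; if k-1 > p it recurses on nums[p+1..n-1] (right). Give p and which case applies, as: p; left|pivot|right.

8; right

pivot=6, i=-1
j=0: 6≤6, i=0, swap(0,0) ⇒ [6,9,9,6,4,4,4,4,6,4,6]
j=1: 9>6, skip
j=2: 9>6, skip
j=3: 6≤6, i=1, swap(1,3) ⇒ [6,6,9,9,4,4,4,4,6,4,6]
j=4: 4≤6, i=2, swap(2,4) ⇒ [6,6,4,9,9,4,4,4,6,4,6]
j=5: 4≤6, i=3, swap(3,5) ⇒ [6,6,4,4,9,9,4,4,6,4,6]
j=6: 4≤6, i=4, swap(4,6) ⇒ [6,6,4,4,4,9,9,4,6,4,6]
j=7: 4≤6, i=5, swap(5,7) ⇒ [6,6,4,4,4,4,9,9,6,4,6]
j=8: 6≤6, i=6, swap(6,8) ⇒ [6,6,4,4,4,4,6,9,9,4,6]
j=9: 4≤6, i=7, swap(7,9) ⇒ [6,6,4,4,4,4,6,4,9,9,6]
swap(8,10) ⇒ [6,6,4,4,4,4,6,4,6,9,9]; return 8
p = 8; k-1 = 9 > 8 ⇒ right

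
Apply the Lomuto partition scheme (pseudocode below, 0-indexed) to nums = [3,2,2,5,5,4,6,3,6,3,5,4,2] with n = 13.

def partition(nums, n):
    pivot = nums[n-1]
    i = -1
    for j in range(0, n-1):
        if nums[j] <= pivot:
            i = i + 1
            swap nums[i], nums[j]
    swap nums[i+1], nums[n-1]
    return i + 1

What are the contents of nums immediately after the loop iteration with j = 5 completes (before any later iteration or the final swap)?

pivot = nums[12] = 2; i = -1
j=0: nums[0]=3 > 2 → no swap
j=1: nums[1]=2 ≤ 2 → i=0, swap nums[0],nums[1] → [2,3,2,5,5,4,6,3,6,3,5,4,2]
j=2: nums[2]=2 ≤ 2 → i=1, swap nums[1],nums[2] → [2,2,3,5,5,4,6,3,6,3,5,4,2]
j=3: nums[3]=5 > 2 → no swap
j=4: nums[4]=5 > 2 → no swap
j=5: nums[5]=4 > 2 → no swap
(after j=5) nums = [2,2,3,5,5,4,6,3,6,3,5,4,2]

[2,2,3,5,5,4,6,3,6,3,5,4,2]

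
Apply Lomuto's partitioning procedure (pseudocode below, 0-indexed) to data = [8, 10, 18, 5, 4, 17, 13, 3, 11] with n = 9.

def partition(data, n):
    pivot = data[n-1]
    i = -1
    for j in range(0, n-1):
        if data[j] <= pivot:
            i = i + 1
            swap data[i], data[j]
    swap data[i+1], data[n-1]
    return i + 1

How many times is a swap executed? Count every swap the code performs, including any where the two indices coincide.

6

pivot=11, i=-1
j=0: 8≤11, i=0, swap(0,0) ⇒ [8, 10, 18, 5, 4, 17, 13, 3, 11]
j=1: 10≤11, i=1, swap(1,1) ⇒ [8, 10, 18, 5, 4, 17, 13, 3, 11]
j=2: 18>11, skip
j=3: 5≤11, i=2, swap(2,3) ⇒ [8, 10, 5, 18, 4, 17, 13, 3, 11]
j=4: 4≤11, i=3, swap(3,4) ⇒ [8, 10, 5, 4, 18, 17, 13, 3, 11]
j=5: 17>11, skip
j=6: 13>11, skip
j=7: 3≤11, i=4, swap(4,7) ⇒ [8, 10, 5, 4, 3, 17, 13, 18, 11]
swap(5,8) ⇒ [8, 10, 5, 4, 3, 11, 13, 18, 17]; return 5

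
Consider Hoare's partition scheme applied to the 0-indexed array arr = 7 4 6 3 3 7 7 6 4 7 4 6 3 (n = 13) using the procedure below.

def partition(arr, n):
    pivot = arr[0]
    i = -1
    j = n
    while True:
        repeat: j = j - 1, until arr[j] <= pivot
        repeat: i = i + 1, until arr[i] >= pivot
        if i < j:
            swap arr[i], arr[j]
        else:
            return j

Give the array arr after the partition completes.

3 4 6 3 3 6 4 6 4 7 7 7 7

pivot = arr[0] = 7; i = -1, j = 13
j→12 (arr[12]=3≤7), i→0 (arr[0]=7≥7); i<j, swap → 3 4 6 3 3 7 7 6 4 7 4 6 7
j→11 (arr[11]=6≤7), i→5 (arr[5]=7≥7); i<j, swap → 3 4 6 3 3 6 7 6 4 7 4 7 7
j→10 (arr[10]=4≤7), i→6 (arr[6]=7≥7); i<j, swap → 3 4 6 3 3 6 4 6 4 7 7 7 7
j→9, i→9; i≥j, return j=9. arr = 3 4 6 3 3 6 4 6 4 7 7 7 7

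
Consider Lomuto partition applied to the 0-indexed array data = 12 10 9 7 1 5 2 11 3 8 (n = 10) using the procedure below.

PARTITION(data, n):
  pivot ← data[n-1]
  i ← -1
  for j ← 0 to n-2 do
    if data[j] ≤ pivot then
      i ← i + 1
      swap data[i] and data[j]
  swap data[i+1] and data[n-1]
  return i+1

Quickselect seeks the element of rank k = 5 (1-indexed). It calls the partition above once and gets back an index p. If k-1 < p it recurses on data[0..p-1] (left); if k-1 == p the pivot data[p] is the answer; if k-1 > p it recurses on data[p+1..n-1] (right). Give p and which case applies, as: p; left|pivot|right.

pivot=8, i=-1
j=0: 12>8, skip
j=1: 10>8, skip
j=2: 9>8, skip
j=3: 7≤8, i=0, swap(0,3) ⇒ 7 10 9 12 1 5 2 11 3 8
j=4: 1≤8, i=1, swap(1,4) ⇒ 7 1 9 12 10 5 2 11 3 8
j=5: 5≤8, i=2, swap(2,5) ⇒ 7 1 5 12 10 9 2 11 3 8
j=6: 2≤8, i=3, swap(3,6) ⇒ 7 1 5 2 10 9 12 11 3 8
j=7: 11>8, skip
j=8: 3≤8, i=4, swap(4,8) ⇒ 7 1 5 2 3 9 12 11 10 8
swap(5,9) ⇒ 7 1 5 2 3 8 12 11 10 9; return 5
p = 5; k-1 = 4 < 5 ⇒ left

5; left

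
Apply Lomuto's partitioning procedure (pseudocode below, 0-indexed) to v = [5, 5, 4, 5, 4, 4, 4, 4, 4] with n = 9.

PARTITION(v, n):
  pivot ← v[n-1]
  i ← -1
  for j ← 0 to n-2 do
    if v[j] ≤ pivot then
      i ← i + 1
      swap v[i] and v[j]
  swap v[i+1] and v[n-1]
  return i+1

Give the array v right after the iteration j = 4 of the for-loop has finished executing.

pivot=4, i=-1
j=0: 5>4, skip
j=1: 5>4, skip
j=2: 4≤4, i=0, swap(0,2) ⇒ [4, 5, 5, 5, 4, 4, 4, 4, 4]
j=3: 5>4, skip
j=4: 4≤4, i=1, swap(1,4) ⇒ [4, 4, 5, 5, 5, 4, 4, 4, 4]
(after j=4) v = [4, 4, 5, 5, 5, 4, 4, 4, 4]

[4, 4, 5, 5, 5, 4, 4, 4, 4]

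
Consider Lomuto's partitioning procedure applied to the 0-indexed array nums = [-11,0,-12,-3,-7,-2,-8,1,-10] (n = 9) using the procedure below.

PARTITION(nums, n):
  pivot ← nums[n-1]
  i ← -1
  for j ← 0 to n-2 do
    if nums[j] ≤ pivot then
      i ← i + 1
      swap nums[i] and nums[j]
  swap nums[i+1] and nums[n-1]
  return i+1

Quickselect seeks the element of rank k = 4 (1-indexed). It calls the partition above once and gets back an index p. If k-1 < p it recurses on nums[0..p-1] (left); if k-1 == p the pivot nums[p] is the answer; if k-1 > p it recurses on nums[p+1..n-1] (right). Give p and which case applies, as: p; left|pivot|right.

2; right

pivot=-10, i=-1
j=0: -11≤-10, i=0, swap(0,0) ⇒ [-11,0,-12,-3,-7,-2,-8,1,-10]
j=1: 0>-10, skip
j=2: -12≤-10, i=1, swap(1,2) ⇒ [-11,-12,0,-3,-7,-2,-8,1,-10]
j=3: -3>-10, skip
j=4: -7>-10, skip
j=5: -2>-10, skip
j=6: -8>-10, skip
j=7: 1>-10, skip
swap(2,8) ⇒ [-11,-12,-10,-3,-7,-2,-8,1,0]; return 2
p = 2; k-1 = 3 > 2 ⇒ right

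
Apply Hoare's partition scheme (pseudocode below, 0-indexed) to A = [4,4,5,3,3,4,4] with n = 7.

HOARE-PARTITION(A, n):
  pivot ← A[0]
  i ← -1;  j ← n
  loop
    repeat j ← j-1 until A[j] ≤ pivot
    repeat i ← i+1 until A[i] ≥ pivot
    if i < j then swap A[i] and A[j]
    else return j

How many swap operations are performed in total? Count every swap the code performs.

3

pivot=4
j stops at 6 (4), i stops at 0 (4); swap ⇒ [4,4,5,3,3,4,4]
j stops at 5 (4), i stops at 1 (4); swap ⇒ [4,4,5,3,3,4,4]
j stops at 4 (3), i stops at 2 (5); swap ⇒ [4,4,3,3,5,4,4]
j stops at 3, i stops at 4; i≥j ⇒ return 3. A=[4,4,3,3,5,4,4]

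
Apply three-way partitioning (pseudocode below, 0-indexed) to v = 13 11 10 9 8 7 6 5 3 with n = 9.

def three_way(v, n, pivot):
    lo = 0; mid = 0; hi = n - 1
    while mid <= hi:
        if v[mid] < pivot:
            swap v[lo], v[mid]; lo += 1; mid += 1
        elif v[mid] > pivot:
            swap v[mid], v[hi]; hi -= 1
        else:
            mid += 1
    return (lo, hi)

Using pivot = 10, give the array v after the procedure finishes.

3 5 9 8 7 6 10 11 13

lo=0 mid=0 hi=8
13>10: swap(0,8), hi=7 ⇒ 3 11 10 9 8 7 6 5 13
3<10: swap(0,0), lo=1 mid=1 ⇒ 3 11 10 9 8 7 6 5 13
11>10: swap(1,7), hi=6 ⇒ 3 5 10 9 8 7 6 11 13
5<10: swap(1,1), lo=2 mid=2 ⇒ 3 5 10 9 8 7 6 11 13
10=10: mid=3
9<10: swap(2,3), lo=3 mid=4 ⇒ 3 5 9 10 8 7 6 11 13
8<10: swap(3,4), lo=4 mid=5 ⇒ 3 5 9 8 10 7 6 11 13
7<10: swap(4,5), lo=5 mid=6 ⇒ 3 5 9 8 7 10 6 11 13
6<10: swap(5,6), lo=6 mid=7 ⇒ 3 5 9 8 7 6 10 11 13
done. lo=6 hi=6; v=3 5 9 8 7 6 10 11 13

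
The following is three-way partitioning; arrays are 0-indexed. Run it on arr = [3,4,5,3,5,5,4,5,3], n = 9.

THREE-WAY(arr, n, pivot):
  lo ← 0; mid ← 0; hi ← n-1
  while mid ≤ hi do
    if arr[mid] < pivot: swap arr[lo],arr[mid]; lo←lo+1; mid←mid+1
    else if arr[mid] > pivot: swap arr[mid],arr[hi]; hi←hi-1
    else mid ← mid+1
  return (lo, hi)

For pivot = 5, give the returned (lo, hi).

lo=0 mid=0 hi=8
3<5: swap(0,0), lo=1 mid=1 ⇒ [3,4,5,3,5,5,4,5,3]
4<5: swap(1,1), lo=2 mid=2 ⇒ [3,4,5,3,5,5,4,5,3]
5=5: mid=3
3<5: swap(2,3), lo=3 mid=4 ⇒ [3,4,3,5,5,5,4,5,3]
5=5: mid=5
5=5: mid=6
4<5: swap(3,6), lo=4 mid=7 ⇒ [3,4,3,4,5,5,5,5,3]
5=5: mid=8
3<5: swap(4,8), lo=5 mid=9 ⇒ [3,4,3,4,3,5,5,5,5]
done. lo=5 hi=8; arr=[3,4,3,4,3,5,5,5,5]

(5, 8)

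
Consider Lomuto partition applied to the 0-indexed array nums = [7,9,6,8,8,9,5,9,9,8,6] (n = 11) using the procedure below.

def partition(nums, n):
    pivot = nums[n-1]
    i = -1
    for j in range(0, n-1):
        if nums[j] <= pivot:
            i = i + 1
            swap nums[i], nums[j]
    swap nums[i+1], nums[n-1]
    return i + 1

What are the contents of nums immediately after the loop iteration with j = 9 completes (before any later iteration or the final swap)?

[6,5,7,8,8,9,9,9,9,8,6]

pivot = nums[10] = 6; i = -1
j=0: nums[0]=7 > 6 → no swap
j=1: nums[1]=9 > 6 → no swap
j=2: nums[2]=6 ≤ 6 → i=0, swap nums[0],nums[2] → [6,9,7,8,8,9,5,9,9,8,6]
j=3: nums[3]=8 > 6 → no swap
j=4: nums[4]=8 > 6 → no swap
j=5: nums[5]=9 > 6 → no swap
j=6: nums[6]=5 ≤ 6 → i=1, swap nums[1],nums[6] → [6,5,7,8,8,9,9,9,9,8,6]
j=7: nums[7]=9 > 6 → no swap
j=8: nums[8]=9 > 6 → no swap
j=9: nums[9]=8 > 6 → no swap
(after j=9) nums = [6,5,7,8,8,9,9,9,9,8,6]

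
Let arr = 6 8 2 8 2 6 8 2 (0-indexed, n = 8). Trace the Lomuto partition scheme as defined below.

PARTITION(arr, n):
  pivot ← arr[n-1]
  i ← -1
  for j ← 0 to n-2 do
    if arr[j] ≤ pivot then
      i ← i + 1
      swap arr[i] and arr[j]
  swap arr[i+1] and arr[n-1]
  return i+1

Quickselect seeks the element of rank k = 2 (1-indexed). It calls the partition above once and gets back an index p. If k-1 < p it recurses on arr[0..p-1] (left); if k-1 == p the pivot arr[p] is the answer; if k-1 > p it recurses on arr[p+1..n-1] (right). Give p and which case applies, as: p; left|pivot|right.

pivot=2, i=-1
j=0: 6>2, skip
j=1: 8>2, skip
j=2: 2≤2, i=0, swap(0,2) ⇒ 2 8 6 8 2 6 8 2
j=3: 8>2, skip
j=4: 2≤2, i=1, swap(1,4) ⇒ 2 2 6 8 8 6 8 2
j=5: 6>2, skip
j=6: 8>2, skip
swap(2,7) ⇒ 2 2 2 8 8 6 8 6; return 2
p = 2; k-1 = 1 < 2 ⇒ left

2; left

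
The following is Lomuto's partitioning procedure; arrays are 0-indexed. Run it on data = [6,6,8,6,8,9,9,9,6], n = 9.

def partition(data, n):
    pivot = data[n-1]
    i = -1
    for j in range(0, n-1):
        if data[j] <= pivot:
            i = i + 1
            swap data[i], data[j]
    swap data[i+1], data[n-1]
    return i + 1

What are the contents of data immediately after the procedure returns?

[6,6,6,6,8,9,9,9,8]

pivot=6, i=-1
j=0: 6≤6, i=0, swap(0,0) ⇒ [6,6,8,6,8,9,9,9,6]
j=1: 6≤6, i=1, swap(1,1) ⇒ [6,6,8,6,8,9,9,9,6]
j=2: 8>6, skip
j=3: 6≤6, i=2, swap(2,3) ⇒ [6,6,6,8,8,9,9,9,6]
j=4: 8>6, skip
j=5: 9>6, skip
j=6: 9>6, skip
j=7: 9>6, skip
swap(3,8) ⇒ [6,6,6,6,8,9,9,9,8]; return 3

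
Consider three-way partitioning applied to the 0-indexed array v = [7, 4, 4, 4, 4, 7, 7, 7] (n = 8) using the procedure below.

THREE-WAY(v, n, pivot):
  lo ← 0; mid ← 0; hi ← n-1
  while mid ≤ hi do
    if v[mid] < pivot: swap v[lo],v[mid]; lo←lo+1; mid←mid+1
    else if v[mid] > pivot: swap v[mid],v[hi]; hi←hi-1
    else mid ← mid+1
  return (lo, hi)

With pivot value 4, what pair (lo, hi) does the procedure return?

lo=0 mid=0 hi=7
7>4: swap(0,7), hi=6 ⇒ [7, 4, 4, 4, 4, 7, 7, 7]
7>4: swap(0,6), hi=5 ⇒ [7, 4, 4, 4, 4, 7, 7, 7]
7>4: swap(0,5), hi=4 ⇒ [7, 4, 4, 4, 4, 7, 7, 7]
7>4: swap(0,4), hi=3 ⇒ [4, 4, 4, 4, 7, 7, 7, 7]
4=4: mid=1
4=4: mid=2
4=4: mid=3
4=4: mid=4
done. lo=0 hi=3; v=[4, 4, 4, 4, 7, 7, 7, 7]

(0, 3)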